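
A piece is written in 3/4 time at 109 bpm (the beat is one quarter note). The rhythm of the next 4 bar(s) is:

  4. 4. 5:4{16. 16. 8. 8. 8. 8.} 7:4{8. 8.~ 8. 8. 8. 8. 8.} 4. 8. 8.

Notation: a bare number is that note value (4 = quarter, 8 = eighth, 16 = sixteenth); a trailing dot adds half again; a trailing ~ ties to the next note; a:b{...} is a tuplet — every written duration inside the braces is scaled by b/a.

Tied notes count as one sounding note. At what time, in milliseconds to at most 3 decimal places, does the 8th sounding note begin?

note 8 onset = 27/5b = 2972.477ms

1. 0.0ms @ 0 + 825.688ms (3/2)
2. 825.688ms @ 3/2 + 825.688ms (3/2)
3. 1651.376ms @ 3 + 165.138ms (3/10)
4. 1816.514ms @ 33/10 + 165.138ms (3/10)
5. 1981.651ms @ 18/5 + 330.275ms (3/5)
6. 2311.927ms @ 21/5 + 330.275ms (3/5)
7. 2642.202ms @ 24/5 + 330.275ms (3/5)
8. 2972.477ms @ 27/5 + 330.275ms (3/5)
9. 3302.752ms @ 6 + 235.911ms (3/7)
10. 3538.663ms @ 45/7 + 471.822ms (6/7)
11. 4010.485ms @ 51/7 + 235.911ms (3/7)
12. 4246.396ms @ 54/7 + 235.911ms (3/7)
13. 4482.307ms @ 57/7 + 235.911ms (3/7)
14. 4718.218ms @ 60/7 + 235.911ms (3/7)
15. 4954.128ms @ 9 + 825.688ms (3/2)
16. 5779.817ms @ 21/2 + 412.844ms (3/4)
17. 6192.661ms @ 45/4 + 412.844ms (3/4)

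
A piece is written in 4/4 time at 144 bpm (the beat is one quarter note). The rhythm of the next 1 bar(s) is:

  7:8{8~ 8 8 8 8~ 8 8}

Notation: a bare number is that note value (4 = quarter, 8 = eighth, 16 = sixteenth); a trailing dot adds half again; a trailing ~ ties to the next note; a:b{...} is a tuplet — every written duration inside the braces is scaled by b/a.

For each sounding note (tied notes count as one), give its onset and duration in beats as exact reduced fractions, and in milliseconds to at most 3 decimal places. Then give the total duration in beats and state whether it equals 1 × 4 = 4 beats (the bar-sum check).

1) 0.0ms=0b +476.19ms=8/7b
2) 476.19ms=8/7b +238.095ms=4/7b
3) 714.286ms=12/7b +238.095ms=4/7b
4) 952.381ms=16/7b +476.19ms=8/7b
5) 1428.571ms=24/7b +238.095ms=4/7b
Σ=4b of 4 (144bpm 4/4) — PASS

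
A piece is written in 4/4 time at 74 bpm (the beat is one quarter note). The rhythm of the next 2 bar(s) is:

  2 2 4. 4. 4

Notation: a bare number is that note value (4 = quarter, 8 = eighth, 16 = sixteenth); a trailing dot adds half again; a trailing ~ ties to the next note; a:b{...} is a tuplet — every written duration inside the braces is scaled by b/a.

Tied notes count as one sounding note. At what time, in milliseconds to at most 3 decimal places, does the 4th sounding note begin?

1. 0.0ms @ 0 + 1621.622ms (2)
2. 1621.622ms @ 2 + 1621.622ms (2)
3. 3243.243ms @ 4 + 1216.216ms (3/2)
4. 4459.459ms @ 11/2 + 1216.216ms (3/2)
5. 5675.676ms @ 7 + 810.811ms (1)

note 4 onset = 11/2b = 4459.459ms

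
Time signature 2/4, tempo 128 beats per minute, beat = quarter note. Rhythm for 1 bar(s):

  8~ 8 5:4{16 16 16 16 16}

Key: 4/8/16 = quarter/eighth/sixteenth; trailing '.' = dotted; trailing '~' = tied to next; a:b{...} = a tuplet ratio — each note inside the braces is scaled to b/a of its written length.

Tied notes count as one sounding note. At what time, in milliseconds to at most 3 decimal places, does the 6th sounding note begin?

1. 0.0ms @ 0 + 468.75ms (1)
2. 468.75ms @ 1 + 93.75ms (1/5)
3. 562.5ms @ 6/5 + 93.75ms (1/5)
4. 656.25ms @ 7/5 + 93.75ms (1/5)
5. 750.0ms @ 8/5 + 93.75ms (1/5)
6. 843.75ms @ 9/5 + 93.75ms (1/5)

note 6 onset = 9/5b = 843.75ms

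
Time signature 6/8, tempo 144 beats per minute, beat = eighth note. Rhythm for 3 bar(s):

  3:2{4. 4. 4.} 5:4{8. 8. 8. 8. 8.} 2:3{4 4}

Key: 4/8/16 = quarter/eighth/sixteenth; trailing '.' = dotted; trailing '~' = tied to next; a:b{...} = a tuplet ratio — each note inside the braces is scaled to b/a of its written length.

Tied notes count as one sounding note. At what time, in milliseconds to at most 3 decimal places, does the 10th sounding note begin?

note 10 onset = 15b = 6250.0ms

1. 0.0ms @ 0 + 833.333ms (2)
2. 833.333ms @ 2 + 833.333ms (2)
3. 1666.667ms @ 4 + 833.333ms (2)
4. 2500.0ms @ 6 + 500.0ms (6/5)
5. 3000.0ms @ 36/5 + 500.0ms (6/5)
6. 3500.0ms @ 42/5 + 500.0ms (6/5)
7. 4000.0ms @ 48/5 + 500.0ms (6/5)
8. 4500.0ms @ 54/5 + 500.0ms (6/5)
9. 5000.0ms @ 12 + 1250.0ms (3)
10. 6250.0ms @ 15 + 1250.0ms (3)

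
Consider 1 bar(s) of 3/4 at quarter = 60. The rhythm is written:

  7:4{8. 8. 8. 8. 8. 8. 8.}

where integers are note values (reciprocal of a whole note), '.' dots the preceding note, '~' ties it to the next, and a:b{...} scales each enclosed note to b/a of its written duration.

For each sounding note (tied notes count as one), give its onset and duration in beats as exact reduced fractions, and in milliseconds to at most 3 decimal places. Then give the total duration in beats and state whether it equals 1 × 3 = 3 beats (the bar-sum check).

1) 0.0ms=0b +428.571ms=3/7b
2) 428.571ms=3/7b +428.571ms=3/7b
3) 857.143ms=6/7b +428.571ms=3/7b
4) 1285.714ms=9/7b +428.571ms=3/7b
5) 1714.286ms=12/7b +428.571ms=3/7b
6) 2142.857ms=15/7b +428.571ms=3/7b
7) 2571.429ms=18/7b +428.571ms=3/7b
Σ=3b of 3 (60bpm 3/4) — PASS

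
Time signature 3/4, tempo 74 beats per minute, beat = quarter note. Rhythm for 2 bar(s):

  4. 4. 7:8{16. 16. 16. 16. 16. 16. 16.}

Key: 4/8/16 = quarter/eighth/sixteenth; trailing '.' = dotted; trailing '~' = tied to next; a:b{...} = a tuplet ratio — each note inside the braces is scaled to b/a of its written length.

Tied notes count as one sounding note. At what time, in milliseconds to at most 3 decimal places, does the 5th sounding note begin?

note 5 onset = 27/7b = 3127.413ms

1. 0.0ms @ 0 + 1216.216ms (3/2)
2. 1216.216ms @ 3/2 + 1216.216ms (3/2)
3. 2432.432ms @ 3 + 347.49ms (3/7)
4. 2779.923ms @ 24/7 + 347.49ms (3/7)
5. 3127.413ms @ 27/7 + 347.49ms (3/7)
6. 3474.903ms @ 30/7 + 347.49ms (3/7)
7. 3822.394ms @ 33/7 + 347.49ms (3/7)
8. 4169.884ms @ 36/7 + 347.49ms (3/7)
9. 4517.375ms @ 39/7 + 347.49ms (3/7)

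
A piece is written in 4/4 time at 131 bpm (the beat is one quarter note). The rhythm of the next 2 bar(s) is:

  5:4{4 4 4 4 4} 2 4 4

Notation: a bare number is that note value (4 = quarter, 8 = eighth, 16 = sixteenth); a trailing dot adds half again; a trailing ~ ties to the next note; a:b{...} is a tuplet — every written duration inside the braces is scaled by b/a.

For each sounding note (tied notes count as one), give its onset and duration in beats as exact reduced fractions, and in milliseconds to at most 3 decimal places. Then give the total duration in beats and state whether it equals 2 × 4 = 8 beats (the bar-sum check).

1) 0.0ms=0b +366.412ms=4/5b
2) 366.412ms=4/5b +366.412ms=4/5b
3) 732.824ms=8/5b +366.412ms=4/5b
4) 1099.237ms=12/5b +366.412ms=4/5b
5) 1465.649ms=16/5b +366.412ms=4/5b
6) 1832.061ms=4b +916.031ms=2b
7) 2748.092ms=6b +458.015ms=1b
8) 3206.107ms=7b +458.015ms=1b
Σ=8b of 8 (131bpm 4/4) — PASS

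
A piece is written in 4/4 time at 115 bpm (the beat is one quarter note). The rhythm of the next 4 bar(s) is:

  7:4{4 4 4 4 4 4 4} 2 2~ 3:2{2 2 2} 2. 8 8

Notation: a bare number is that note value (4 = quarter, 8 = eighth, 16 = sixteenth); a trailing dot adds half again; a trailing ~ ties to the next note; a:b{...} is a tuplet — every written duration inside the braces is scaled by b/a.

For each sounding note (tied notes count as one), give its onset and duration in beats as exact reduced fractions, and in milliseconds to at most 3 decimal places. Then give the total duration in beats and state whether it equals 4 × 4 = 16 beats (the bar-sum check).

1) 0.0ms=0b +298.137ms=4/7b
2) 298.137ms=4/7b +298.137ms=4/7b
3) 596.273ms=8/7b +298.137ms=4/7b
4) 894.41ms=12/7b +298.137ms=4/7b
5) 1192.547ms=16/7b +298.137ms=4/7b
6) 1490.683ms=20/7b +298.137ms=4/7b
7) 1788.82ms=24/7b +298.137ms=4/7b
8) 2086.957ms=4b +1043.478ms=2b
9) 3130.435ms=6b +1739.13ms=10/3b
10) 4869.565ms=28/3b +695.652ms=4/3b
11) 5565.217ms=32/3b +695.652ms=4/3b
12) 6260.87ms=12b +1565.217ms=3b
13) 7826.087ms=15b +260.87ms=1/2b
14) 8086.957ms=31/2b +260.87ms=1/2b
Σ=16b of 16 (115bpm 4/4) — PASS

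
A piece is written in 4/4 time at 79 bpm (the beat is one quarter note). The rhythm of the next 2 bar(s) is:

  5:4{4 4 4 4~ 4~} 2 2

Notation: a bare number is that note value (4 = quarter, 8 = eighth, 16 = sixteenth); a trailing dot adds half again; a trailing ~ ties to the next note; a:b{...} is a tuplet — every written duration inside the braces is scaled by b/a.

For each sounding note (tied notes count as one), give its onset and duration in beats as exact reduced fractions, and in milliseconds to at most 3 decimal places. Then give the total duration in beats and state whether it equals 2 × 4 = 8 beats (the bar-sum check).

1) 0.0ms=0b +607.595ms=4/5b
2) 607.595ms=4/5b +607.595ms=4/5b
3) 1215.19ms=8/5b +607.595ms=4/5b
4) 1822.785ms=12/5b +2734.177ms=18/5b
5) 4556.962ms=6b +1518.987ms=2b
Σ=8b of 8 (79bpm 4/4) — PASS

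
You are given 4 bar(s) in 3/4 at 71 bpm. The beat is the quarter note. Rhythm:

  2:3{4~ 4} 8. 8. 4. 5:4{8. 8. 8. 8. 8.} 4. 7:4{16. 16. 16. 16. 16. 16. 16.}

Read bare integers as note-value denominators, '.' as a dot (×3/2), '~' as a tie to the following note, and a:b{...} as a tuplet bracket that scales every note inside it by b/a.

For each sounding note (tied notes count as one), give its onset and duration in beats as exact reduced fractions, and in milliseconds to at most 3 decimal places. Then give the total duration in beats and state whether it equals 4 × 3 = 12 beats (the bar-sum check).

1) 0.0ms=0b +2535.211ms=3b
2) 2535.211ms=3b +633.803ms=3/4b
3) 3169.014ms=15/4b +633.803ms=3/4b
4) 3802.817ms=9/2b +1267.606ms=3/2b
5) 5070.423ms=6b +507.042ms=3/5b
6) 5577.465ms=33/5b +507.042ms=3/5b
7) 6084.507ms=36/5b +507.042ms=3/5b
8) 6591.549ms=39/5b +507.042ms=3/5b
9) 7098.592ms=42/5b +507.042ms=3/5b
10) 7605.634ms=9b +1267.606ms=3/2b
11) 8873.239ms=21/2b +181.087ms=3/14b
12) 9054.326ms=75/7b +181.087ms=3/14b
13) 9235.412ms=153/14b +181.087ms=3/14b
14) 9416.499ms=78/7b +181.087ms=3/14b
15) 9597.586ms=159/14b +181.087ms=3/14b
16) 9778.672ms=81/7b +181.087ms=3/14b
17) 9959.759ms=165/14b +181.087ms=3/14b
Σ=12b of 12 (71bpm 3/4) — PASS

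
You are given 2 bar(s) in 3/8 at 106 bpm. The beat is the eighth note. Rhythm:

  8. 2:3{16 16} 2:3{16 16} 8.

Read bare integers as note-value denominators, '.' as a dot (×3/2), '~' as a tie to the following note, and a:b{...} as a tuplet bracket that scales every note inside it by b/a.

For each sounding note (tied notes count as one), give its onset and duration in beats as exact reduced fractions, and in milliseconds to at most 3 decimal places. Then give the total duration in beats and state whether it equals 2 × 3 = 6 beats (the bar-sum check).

1) 0.0ms=0b +849.057ms=3/2b
2) 849.057ms=3/2b +424.528ms=3/4b
3) 1273.585ms=9/4b +424.528ms=3/4b
4) 1698.113ms=3b +424.528ms=3/4b
5) 2122.642ms=15/4b +424.528ms=3/4b
6) 2547.17ms=9/2b +849.057ms=3/2b
Σ=6b of 6 (106bpm 3/8) — PASS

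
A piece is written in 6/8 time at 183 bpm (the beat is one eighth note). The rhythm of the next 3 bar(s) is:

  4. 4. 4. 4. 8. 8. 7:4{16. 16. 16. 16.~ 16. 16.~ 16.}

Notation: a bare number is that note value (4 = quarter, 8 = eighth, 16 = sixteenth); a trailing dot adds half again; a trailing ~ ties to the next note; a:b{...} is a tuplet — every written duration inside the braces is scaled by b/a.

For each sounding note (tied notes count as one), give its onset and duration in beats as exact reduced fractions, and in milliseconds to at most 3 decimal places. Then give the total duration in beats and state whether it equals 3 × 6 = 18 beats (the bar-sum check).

1) 0.0ms=0b +983.607ms=3b
2) 983.607ms=3b +983.607ms=3b
3) 1967.213ms=6b +983.607ms=3b
4) 2950.82ms=9b +983.607ms=3b
5) 3934.426ms=12b +491.803ms=3/2b
6) 4426.23ms=27/2b +491.803ms=3/2b
7) 4918.033ms=15b +140.515ms=3/7b
8) 5058.548ms=108/7b +140.515ms=3/7b
9) 5199.063ms=111/7b +140.515ms=3/7b
10) 5339.578ms=114/7b +281.03ms=6/7b
11) 5620.609ms=120/7b +281.03ms=6/7b
Σ=18b of 18 (183bpm 6/8) — PASS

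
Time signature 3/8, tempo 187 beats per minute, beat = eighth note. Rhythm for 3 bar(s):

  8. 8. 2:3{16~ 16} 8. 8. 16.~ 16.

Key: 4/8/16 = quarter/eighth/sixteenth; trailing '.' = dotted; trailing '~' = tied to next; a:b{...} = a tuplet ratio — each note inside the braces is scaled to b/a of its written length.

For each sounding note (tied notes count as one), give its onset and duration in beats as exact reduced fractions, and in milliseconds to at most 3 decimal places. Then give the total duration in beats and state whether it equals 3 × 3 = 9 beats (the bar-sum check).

1) 0.0ms=0b +481.283ms=3/2b
2) 481.283ms=3/2b +481.283ms=3/2b
3) 962.567ms=3b +481.283ms=3/2b
4) 1443.85ms=9/2b +481.283ms=3/2b
5) 1925.134ms=6b +481.283ms=3/2b
6) 2406.417ms=15/2b +481.283ms=3/2b
Σ=9b of 9 (187bpm 3/8) — PASS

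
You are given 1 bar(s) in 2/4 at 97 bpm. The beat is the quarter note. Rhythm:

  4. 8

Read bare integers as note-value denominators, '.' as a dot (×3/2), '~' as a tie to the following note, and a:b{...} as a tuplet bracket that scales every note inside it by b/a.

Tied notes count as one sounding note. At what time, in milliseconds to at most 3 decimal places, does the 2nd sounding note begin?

note 2 onset = 3/2b = 927.835ms

1. 0.0ms @ 0 + 927.835ms (3/2)
2. 927.835ms @ 3/2 + 309.278ms (1/2)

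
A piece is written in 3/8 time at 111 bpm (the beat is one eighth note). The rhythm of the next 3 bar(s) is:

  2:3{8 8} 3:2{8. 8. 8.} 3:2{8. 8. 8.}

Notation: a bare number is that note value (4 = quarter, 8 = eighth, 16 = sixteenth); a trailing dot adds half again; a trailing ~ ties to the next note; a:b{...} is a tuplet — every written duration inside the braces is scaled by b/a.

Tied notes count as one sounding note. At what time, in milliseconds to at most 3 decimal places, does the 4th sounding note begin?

note 4 onset = 4b = 2162.162ms

1. 0.0ms @ 0 + 810.811ms (3/2)
2. 810.811ms @ 3/2 + 810.811ms (3/2)
3. 1621.622ms @ 3 + 540.541ms (1)
4. 2162.162ms @ 4 + 540.541ms (1)
5. 2702.703ms @ 5 + 540.541ms (1)
6. 3243.243ms @ 6 + 540.541ms (1)
7. 3783.784ms @ 7 + 540.541ms (1)
8. 4324.324ms @ 8 + 540.541ms (1)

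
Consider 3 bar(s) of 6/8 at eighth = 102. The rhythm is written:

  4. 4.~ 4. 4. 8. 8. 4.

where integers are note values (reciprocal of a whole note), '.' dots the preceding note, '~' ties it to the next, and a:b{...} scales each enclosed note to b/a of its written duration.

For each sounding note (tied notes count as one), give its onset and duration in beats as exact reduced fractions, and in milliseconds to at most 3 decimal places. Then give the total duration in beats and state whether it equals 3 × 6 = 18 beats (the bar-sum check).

1) 0.0ms=0b +1764.706ms=3b
2) 1764.706ms=3b +3529.412ms=6b
3) 5294.118ms=9b +1764.706ms=3b
4) 7058.824ms=12b +882.353ms=3/2b
5) 7941.176ms=27/2b +882.353ms=3/2b
6) 8823.529ms=15b +1764.706ms=3b
Σ=18b of 18 (102bpm 6/8) — PASS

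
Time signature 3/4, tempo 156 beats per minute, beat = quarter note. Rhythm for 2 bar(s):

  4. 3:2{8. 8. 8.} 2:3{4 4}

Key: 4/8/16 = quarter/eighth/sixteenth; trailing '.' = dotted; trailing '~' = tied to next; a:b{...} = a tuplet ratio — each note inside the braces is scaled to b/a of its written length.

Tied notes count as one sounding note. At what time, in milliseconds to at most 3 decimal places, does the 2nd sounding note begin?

note 2 onset = 3/2b = 576.923ms

1. 0.0ms @ 0 + 576.923ms (3/2)
2. 576.923ms @ 3/2 + 192.308ms (1/2)
3. 769.231ms @ 2 + 192.308ms (1/2)
4. 961.538ms @ 5/2 + 192.308ms (1/2)
5. 1153.846ms @ 3 + 576.923ms (3/2)
6. 1730.769ms @ 9/2 + 576.923ms (3/2)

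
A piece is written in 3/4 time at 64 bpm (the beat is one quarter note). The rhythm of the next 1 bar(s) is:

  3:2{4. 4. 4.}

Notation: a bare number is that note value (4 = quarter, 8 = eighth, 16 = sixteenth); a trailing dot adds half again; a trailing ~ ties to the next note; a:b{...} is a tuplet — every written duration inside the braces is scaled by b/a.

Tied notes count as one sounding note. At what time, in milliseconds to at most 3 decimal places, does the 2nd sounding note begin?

1. 0.0ms @ 0 + 937.5ms (1)
2. 937.5ms @ 1 + 937.5ms (1)
3. 1875.0ms @ 2 + 937.5ms (1)

note 2 onset = 1b = 937.5ms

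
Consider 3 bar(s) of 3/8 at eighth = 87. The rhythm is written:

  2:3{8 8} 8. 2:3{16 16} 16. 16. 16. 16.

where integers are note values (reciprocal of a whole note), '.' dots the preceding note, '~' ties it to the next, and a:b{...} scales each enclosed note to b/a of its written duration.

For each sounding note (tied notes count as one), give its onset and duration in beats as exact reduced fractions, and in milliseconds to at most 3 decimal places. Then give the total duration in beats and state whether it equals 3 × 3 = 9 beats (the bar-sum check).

1) 0.0ms=0b +1034.483ms=3/2b
2) 1034.483ms=3/2b +1034.483ms=3/2b
3) 2068.966ms=3b +1034.483ms=3/2b
4) 3103.448ms=9/2b +517.241ms=3/4b
5) 3620.69ms=21/4b +517.241ms=3/4b
6) 4137.931ms=6b +517.241ms=3/4b
7) 4655.172ms=27/4b +517.241ms=3/4b
8) 5172.414ms=15/2b +517.241ms=3/4b
9) 5689.655ms=33/4b +517.241ms=3/4b
Σ=9b of 9 (87bpm 3/8) — PASS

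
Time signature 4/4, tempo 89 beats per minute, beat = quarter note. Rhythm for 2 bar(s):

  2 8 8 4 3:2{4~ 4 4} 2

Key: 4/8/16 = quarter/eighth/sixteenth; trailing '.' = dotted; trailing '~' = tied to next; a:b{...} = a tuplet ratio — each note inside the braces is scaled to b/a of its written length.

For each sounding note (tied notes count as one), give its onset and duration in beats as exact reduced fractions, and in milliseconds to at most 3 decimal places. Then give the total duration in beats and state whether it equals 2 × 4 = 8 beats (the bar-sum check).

1) 0.0ms=0b +1348.315ms=2b
2) 1348.315ms=2b +337.079ms=1/2b
3) 1685.393ms=5/2b +337.079ms=1/2b
4) 2022.472ms=3b +674.157ms=1b
5) 2696.629ms=4b +898.876ms=4/3b
6) 3595.506ms=16/3b +449.438ms=2/3b
7) 4044.944ms=6b +1348.315ms=2b
Σ=8b of 8 (89bpm 4/4) — PASS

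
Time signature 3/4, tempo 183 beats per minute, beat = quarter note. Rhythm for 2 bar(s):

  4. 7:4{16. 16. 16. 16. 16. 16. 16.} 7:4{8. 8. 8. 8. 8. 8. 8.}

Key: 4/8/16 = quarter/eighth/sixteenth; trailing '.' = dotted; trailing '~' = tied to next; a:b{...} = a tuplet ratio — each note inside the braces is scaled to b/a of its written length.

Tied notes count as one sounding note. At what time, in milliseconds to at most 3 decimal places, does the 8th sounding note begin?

1. 0.0ms @ 0 + 491.803ms (3/2)
2. 491.803ms @ 3/2 + 70.258ms (3/14)
3. 562.061ms @ 12/7 + 70.258ms (3/14)
4. 632.319ms @ 27/14 + 70.258ms (3/14)
5. 702.576ms @ 15/7 + 70.258ms (3/14)
6. 772.834ms @ 33/14 + 70.258ms (3/14)
7. 843.091ms @ 18/7 + 70.258ms (3/14)
8. 913.349ms @ 39/14 + 70.258ms (3/14)
9. 983.607ms @ 3 + 140.515ms (3/7)
10. 1124.122ms @ 24/7 + 140.515ms (3/7)
11. 1264.637ms @ 27/7 + 140.515ms (3/7)
12. 1405.152ms @ 30/7 + 140.515ms (3/7)
13. 1545.667ms @ 33/7 + 140.515ms (3/7)
14. 1686.183ms @ 36/7 + 140.515ms (3/7)
15. 1826.698ms @ 39/7 + 140.515ms (3/7)

note 8 onset = 39/14b = 913.349ms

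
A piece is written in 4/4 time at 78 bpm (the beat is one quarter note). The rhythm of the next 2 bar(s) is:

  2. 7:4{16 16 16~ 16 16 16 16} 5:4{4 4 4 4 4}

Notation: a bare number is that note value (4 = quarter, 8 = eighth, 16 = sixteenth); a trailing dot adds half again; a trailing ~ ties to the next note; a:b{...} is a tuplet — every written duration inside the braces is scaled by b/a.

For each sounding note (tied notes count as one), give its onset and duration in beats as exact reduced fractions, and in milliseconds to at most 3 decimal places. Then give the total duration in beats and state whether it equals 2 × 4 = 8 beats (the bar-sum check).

1) 0.0ms=0b +2307.692ms=3b
2) 2307.692ms=3b +109.89ms=1/7b
3) 2417.582ms=22/7b +109.89ms=1/7b
4) 2527.473ms=23/7b +219.78ms=2/7b
5) 2747.253ms=25/7b +109.89ms=1/7b
6) 2857.143ms=26/7b +109.89ms=1/7b
7) 2967.033ms=27/7b +109.89ms=1/7b
8) 3076.923ms=4b +615.385ms=4/5b
9) 3692.308ms=24/5b +615.385ms=4/5b
10) 4307.692ms=28/5b +615.385ms=4/5b
11) 4923.077ms=32/5b +615.385ms=4/5b
12) 5538.462ms=36/5b +615.385ms=4/5b
Σ=8b of 8 (78bpm 4/4) — PASS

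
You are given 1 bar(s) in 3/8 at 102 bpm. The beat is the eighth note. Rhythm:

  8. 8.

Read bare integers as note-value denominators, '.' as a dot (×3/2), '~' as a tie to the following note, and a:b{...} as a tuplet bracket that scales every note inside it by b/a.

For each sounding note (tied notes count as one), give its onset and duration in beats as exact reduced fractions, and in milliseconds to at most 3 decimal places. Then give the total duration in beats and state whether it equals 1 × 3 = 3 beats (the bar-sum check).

1) 0.0ms=0b +882.353ms=3/2b
2) 882.353ms=3/2b +882.353ms=3/2b
Σ=3b of 3 (102bpm 3/8) — PASS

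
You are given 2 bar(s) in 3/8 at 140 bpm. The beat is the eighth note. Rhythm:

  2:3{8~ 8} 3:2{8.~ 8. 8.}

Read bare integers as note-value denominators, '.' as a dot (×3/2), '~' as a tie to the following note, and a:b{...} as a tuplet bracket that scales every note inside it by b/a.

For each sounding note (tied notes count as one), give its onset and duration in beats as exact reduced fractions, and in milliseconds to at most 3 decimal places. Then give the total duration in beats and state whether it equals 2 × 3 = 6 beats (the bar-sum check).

1) 0.0ms=0b +1285.714ms=3b
2) 1285.714ms=3b +857.143ms=2b
3) 2142.857ms=5b +428.571ms=1b
Σ=6b of 6 (140bpm 3/8) — PASS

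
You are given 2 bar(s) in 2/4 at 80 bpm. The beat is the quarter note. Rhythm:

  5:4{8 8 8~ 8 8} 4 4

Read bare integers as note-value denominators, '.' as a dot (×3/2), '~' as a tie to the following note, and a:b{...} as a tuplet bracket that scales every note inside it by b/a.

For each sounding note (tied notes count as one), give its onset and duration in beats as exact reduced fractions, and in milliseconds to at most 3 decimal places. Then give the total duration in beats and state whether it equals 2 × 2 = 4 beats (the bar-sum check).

1) 0.0ms=0b +300.0ms=2/5b
2) 300.0ms=2/5b +300.0ms=2/5b
3) 600.0ms=4/5b +600.0ms=4/5b
4) 1200.0ms=8/5b +300.0ms=2/5b
5) 1500.0ms=2b +750.0ms=1b
6) 2250.0ms=3b +750.0ms=1b
Σ=4b of 4 (80bpm 2/4) — PASS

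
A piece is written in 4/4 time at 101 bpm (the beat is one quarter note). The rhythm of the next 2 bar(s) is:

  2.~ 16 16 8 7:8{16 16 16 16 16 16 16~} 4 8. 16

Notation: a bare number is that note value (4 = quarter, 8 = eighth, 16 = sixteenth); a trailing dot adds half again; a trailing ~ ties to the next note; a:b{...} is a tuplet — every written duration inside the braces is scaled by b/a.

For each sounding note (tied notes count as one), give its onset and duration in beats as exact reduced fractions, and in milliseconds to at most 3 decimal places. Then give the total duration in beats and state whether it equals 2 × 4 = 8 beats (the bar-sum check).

1) 0.0ms=0b +1930.693ms=13/4b
2) 1930.693ms=13/4b +148.515ms=1/4b
3) 2079.208ms=7/2b +297.03ms=1/2b
4) 2376.238ms=4b +169.731ms=2/7b
5) 2545.969ms=30/7b +169.731ms=2/7b
6) 2715.7ms=32/7b +169.731ms=2/7b
7) 2885.431ms=34/7b +169.731ms=2/7b
8) 3055.163ms=36/7b +169.731ms=2/7b
9) 3224.894ms=38/7b +169.731ms=2/7b
10) 3394.625ms=40/7b +763.791ms=9/7b
11) 4158.416ms=7b +445.545ms=3/4b
12) 4603.96ms=31/4b +148.515ms=1/4b
Σ=8b of 8 (101bpm 4/4) — PASS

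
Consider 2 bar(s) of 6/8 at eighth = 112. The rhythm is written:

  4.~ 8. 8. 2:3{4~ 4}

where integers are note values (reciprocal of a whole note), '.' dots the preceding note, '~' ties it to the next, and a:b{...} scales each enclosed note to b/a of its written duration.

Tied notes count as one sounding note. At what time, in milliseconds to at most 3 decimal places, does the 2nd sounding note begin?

1. 0.0ms @ 0 + 2410.714ms (9/2)
2. 2410.714ms @ 9/2 + 803.571ms (3/2)
3. 3214.286ms @ 6 + 3214.286ms (6)

note 2 onset = 9/2b = 2410.714ms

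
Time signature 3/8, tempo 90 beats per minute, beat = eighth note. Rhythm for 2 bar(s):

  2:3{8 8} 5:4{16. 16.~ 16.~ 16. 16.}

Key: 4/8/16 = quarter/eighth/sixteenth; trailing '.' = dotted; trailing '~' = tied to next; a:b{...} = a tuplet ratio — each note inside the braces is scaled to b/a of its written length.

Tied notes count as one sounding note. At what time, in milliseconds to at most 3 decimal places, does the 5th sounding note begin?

1. 0.0ms @ 0 + 1000.0ms (3/2)
2. 1000.0ms @ 3/2 + 1000.0ms (3/2)
3. 2000.0ms @ 3 + 400.0ms (3/5)
4. 2400.0ms @ 18/5 + 1200.0ms (9/5)
5. 3600.0ms @ 27/5 + 400.0ms (3/5)

note 5 onset = 27/5b = 3600.0ms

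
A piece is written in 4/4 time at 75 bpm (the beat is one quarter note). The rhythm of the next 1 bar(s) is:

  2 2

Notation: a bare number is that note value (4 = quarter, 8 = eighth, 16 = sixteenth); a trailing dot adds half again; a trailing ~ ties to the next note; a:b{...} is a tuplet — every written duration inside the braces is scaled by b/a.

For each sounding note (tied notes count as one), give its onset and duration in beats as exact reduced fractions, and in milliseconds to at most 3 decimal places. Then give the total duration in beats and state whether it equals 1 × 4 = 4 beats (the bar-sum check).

1) 0.0ms=0b +1600.0ms=2b
2) 1600.0ms=2b +1600.0ms=2b
Σ=4b of 4 (75bpm 4/4) — PASS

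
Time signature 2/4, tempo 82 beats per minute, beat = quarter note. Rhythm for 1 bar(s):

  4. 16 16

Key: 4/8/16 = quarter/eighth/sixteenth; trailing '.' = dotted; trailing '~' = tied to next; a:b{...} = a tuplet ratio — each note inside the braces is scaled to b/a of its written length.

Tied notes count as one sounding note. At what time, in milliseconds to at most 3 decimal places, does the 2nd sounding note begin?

1. 0.0ms @ 0 + 1097.561ms (3/2)
2. 1097.561ms @ 3/2 + 182.927ms (1/4)
3. 1280.488ms @ 7/4 + 182.927ms (1/4)

note 2 onset = 3/2b = 1097.561ms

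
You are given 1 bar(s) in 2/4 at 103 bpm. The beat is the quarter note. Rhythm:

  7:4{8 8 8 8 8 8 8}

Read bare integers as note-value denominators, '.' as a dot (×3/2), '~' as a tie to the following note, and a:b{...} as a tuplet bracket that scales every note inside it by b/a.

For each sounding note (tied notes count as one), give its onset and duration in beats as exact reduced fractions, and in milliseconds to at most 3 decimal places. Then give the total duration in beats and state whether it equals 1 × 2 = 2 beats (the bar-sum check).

1) 0.0ms=0b +166.436ms=2/7b
2) 166.436ms=2/7b +166.436ms=2/7b
3) 332.871ms=4/7b +166.436ms=2/7b
4) 499.307ms=6/7b +166.436ms=2/7b
5) 665.742ms=8/7b +166.436ms=2/7b
6) 832.178ms=10/7b +166.436ms=2/7b
7) 998.613ms=12/7b +166.436ms=2/7b
Σ=2b of 2 (103bpm 2/4) — PASS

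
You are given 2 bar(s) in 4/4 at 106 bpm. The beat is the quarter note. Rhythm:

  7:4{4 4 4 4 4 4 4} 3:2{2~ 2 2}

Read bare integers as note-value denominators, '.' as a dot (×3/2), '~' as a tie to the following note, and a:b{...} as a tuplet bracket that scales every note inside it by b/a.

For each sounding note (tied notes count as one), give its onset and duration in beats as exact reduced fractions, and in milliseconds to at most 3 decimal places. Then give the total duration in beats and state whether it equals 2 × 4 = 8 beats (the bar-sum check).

1) 0.0ms=0b +323.45ms=4/7b
2) 323.45ms=4/7b +323.45ms=4/7b
3) 646.9ms=8/7b +323.45ms=4/7b
4) 970.35ms=12/7b +323.45ms=4/7b
5) 1293.801ms=16/7b +323.45ms=4/7b
6) 1617.251ms=20/7b +323.45ms=4/7b
7) 1940.701ms=24/7b +323.45ms=4/7b
8) 2264.151ms=4b +1509.434ms=8/3b
9) 3773.585ms=20/3b +754.717ms=4/3b
Σ=8b of 8 (106bpm 4/4) — PASS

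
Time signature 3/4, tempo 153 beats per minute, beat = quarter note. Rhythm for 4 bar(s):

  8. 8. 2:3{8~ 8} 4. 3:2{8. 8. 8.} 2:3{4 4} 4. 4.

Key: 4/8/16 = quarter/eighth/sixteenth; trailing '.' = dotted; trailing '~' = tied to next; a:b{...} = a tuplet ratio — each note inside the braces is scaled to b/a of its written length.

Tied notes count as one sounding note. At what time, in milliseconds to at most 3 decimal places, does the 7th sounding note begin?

note 7 onset = 11/2b = 2156.863ms

1. 0.0ms @ 0 + 294.118ms (3/4)
2. 294.118ms @ 3/4 + 294.118ms (3/4)
3. 588.235ms @ 3/2 + 588.235ms (3/2)
4. 1176.471ms @ 3 + 588.235ms (3/2)
5. 1764.706ms @ 9/2 + 196.078ms (1/2)
6. 1960.784ms @ 5 + 196.078ms (1/2)
7. 2156.863ms @ 11/2 + 196.078ms (1/2)
8. 2352.941ms @ 6 + 588.235ms (3/2)
9. 2941.176ms @ 15/2 + 588.235ms (3/2)
10. 3529.412ms @ 9 + 588.235ms (3/2)
11. 4117.647ms @ 21/2 + 588.235ms (3/2)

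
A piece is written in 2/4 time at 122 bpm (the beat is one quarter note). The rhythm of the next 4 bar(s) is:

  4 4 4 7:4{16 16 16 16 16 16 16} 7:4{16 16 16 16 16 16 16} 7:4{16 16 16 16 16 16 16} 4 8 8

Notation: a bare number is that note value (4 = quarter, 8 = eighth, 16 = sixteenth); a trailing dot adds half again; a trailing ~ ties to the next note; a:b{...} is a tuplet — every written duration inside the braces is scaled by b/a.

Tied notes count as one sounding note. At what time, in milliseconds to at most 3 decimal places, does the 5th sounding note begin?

note 5 onset = 22/7b = 1545.667ms

1. 0.0ms @ 0 + 491.803ms (1)
2. 491.803ms @ 1 + 491.803ms (1)
3. 983.607ms @ 2 + 491.803ms (1)
4. 1475.41ms @ 3 + 70.258ms (1/7)
5. 1545.667ms @ 22/7 + 70.258ms (1/7)
6. 1615.925ms @ 23/7 + 70.258ms (1/7)
7. 1686.183ms @ 24/7 + 70.258ms (1/7)
8. 1756.44ms @ 25/7 + 70.258ms (1/7)
9. 1826.698ms @ 26/7 + 70.258ms (1/7)
10. 1896.956ms @ 27/7 + 70.258ms (1/7)
11. 1967.213ms @ 4 + 70.258ms (1/7)
12. 2037.471ms @ 29/7 + 70.258ms (1/7)
13. 2107.728ms @ 30/7 + 70.258ms (1/7)
14. 2177.986ms @ 31/7 + 70.258ms (1/7)
15. 2248.244ms @ 32/7 + 70.258ms (1/7)
16. 2318.501ms @ 33/7 + 70.258ms (1/7)
17. 2388.759ms @ 34/7 + 70.258ms (1/7)
18. 2459.016ms @ 5 + 70.258ms (1/7)
19. 2529.274ms @ 36/7 + 70.258ms (1/7)
20. 2599.532ms @ 37/7 + 70.258ms (1/7)
21. 2669.789ms @ 38/7 + 70.258ms (1/7)
22. 2740.047ms @ 39/7 + 70.258ms (1/7)
23. 2810.304ms @ 40/7 + 70.258ms (1/7)
24. 2880.562ms @ 41/7 + 70.258ms (1/7)
25. 2950.82ms @ 6 + 491.803ms (1)
26. 3442.623ms @ 7 + 245.902ms (1/2)
27. 3688.525ms @ 15/2 + 245.902ms (1/2)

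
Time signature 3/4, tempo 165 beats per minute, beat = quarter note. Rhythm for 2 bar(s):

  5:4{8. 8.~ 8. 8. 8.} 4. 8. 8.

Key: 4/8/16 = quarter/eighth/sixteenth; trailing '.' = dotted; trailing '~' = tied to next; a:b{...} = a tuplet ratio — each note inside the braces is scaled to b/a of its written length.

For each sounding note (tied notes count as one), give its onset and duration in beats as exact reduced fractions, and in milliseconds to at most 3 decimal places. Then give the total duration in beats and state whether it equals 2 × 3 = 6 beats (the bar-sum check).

1) 0.0ms=0b +218.182ms=3/5b
2) 218.182ms=3/5b +436.364ms=6/5b
3) 654.545ms=9/5b +218.182ms=3/5b
4) 872.727ms=12/5b +218.182ms=3/5b
5) 1090.909ms=3b +545.455ms=3/2b
6) 1636.364ms=9/2b +272.727ms=3/4b
7) 1909.091ms=21/4b +272.727ms=3/4b
Σ=6b of 6 (165bpm 3/4) — PASS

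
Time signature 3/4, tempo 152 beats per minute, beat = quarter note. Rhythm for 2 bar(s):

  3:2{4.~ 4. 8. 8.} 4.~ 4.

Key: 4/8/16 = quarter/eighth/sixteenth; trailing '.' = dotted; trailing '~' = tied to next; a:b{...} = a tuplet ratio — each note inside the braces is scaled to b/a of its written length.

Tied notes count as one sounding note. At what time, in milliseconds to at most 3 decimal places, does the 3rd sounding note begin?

1. 0.0ms @ 0 + 789.474ms (2)
2. 789.474ms @ 2 + 197.368ms (1/2)
3. 986.842ms @ 5/2 + 197.368ms (1/2)
4. 1184.211ms @ 3 + 1184.211ms (3)

note 3 onset = 5/2b = 986.842ms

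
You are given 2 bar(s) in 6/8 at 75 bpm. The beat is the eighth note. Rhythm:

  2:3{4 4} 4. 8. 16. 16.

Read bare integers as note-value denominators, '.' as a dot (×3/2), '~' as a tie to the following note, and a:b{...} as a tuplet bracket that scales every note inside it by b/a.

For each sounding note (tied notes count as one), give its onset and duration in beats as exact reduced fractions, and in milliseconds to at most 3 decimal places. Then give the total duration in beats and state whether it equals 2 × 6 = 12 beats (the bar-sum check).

1) 0.0ms=0b +2400.0ms=3b
2) 2400.0ms=3b +2400.0ms=3b
3) 4800.0ms=6b +2400.0ms=3b
4) 7200.0ms=9b +1200.0ms=3/2b
5) 8400.0ms=21/2b +600.0ms=3/4b
6) 9000.0ms=45/4b +600.0ms=3/4b
Σ=12b of 12 (75bpm 6/8) — PASS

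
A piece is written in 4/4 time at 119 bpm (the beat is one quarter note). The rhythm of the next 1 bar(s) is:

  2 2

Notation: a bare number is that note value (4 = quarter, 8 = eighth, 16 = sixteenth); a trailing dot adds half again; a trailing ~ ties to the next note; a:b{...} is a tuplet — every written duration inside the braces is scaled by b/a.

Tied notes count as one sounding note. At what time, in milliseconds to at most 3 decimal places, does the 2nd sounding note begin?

note 2 onset = 2b = 1008.403ms

1. 0.0ms @ 0 + 1008.403ms (2)
2. 1008.403ms @ 2 + 1008.403ms (2)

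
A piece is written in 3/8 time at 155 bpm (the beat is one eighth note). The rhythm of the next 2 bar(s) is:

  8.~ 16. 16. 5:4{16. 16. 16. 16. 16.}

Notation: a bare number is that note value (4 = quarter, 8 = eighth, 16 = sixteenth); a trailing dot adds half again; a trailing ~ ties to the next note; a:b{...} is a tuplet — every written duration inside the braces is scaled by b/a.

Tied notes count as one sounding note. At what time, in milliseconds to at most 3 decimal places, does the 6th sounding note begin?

1. 0.0ms @ 0 + 870.968ms (9/4)
2. 870.968ms @ 9/4 + 290.323ms (3/4)
3. 1161.29ms @ 3 + 232.258ms (3/5)
4. 1393.548ms @ 18/5 + 232.258ms (3/5)
5. 1625.806ms @ 21/5 + 232.258ms (3/5)
6. 1858.065ms @ 24/5 + 232.258ms (3/5)
7. 2090.323ms @ 27/5 + 232.258ms (3/5)

note 6 onset = 24/5b = 1858.065ms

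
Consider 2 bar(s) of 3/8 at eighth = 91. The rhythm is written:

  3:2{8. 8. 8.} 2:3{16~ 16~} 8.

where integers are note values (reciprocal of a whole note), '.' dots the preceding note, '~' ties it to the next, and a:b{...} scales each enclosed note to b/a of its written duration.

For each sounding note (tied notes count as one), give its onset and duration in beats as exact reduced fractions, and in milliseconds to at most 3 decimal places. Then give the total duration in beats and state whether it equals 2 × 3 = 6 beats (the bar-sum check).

1) 0.0ms=0b +659.341ms=1b
2) 659.341ms=1b +659.341ms=1b
3) 1318.681ms=2b +659.341ms=1b
4) 1978.022ms=3b +1978.022ms=3b
Σ=6b of 6 (91bpm 3/8) — PASS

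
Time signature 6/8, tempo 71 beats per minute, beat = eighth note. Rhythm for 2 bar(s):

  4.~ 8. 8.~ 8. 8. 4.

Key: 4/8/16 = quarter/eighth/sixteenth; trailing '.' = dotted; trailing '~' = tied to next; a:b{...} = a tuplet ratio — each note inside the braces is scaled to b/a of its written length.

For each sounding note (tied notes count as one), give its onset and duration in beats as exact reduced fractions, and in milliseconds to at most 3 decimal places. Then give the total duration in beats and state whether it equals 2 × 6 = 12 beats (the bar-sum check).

1) 0.0ms=0b +3802.817ms=9/2b
2) 3802.817ms=9/2b +2535.211ms=3b
3) 6338.028ms=15/2b +1267.606ms=3/2b
4) 7605.634ms=9b +2535.211ms=3b
Σ=12b of 12 (71bpm 6/8) — PASS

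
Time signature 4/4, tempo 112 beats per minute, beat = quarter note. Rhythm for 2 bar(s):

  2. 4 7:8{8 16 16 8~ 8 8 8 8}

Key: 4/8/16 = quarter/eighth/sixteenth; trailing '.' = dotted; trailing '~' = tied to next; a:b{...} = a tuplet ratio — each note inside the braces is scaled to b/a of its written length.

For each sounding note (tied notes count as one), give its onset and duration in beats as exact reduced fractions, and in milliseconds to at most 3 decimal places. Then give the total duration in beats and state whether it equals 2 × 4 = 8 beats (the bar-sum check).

1) 0.0ms=0b +1607.143ms=3b
2) 1607.143ms=3b +535.714ms=1b
3) 2142.857ms=4b +306.122ms=4/7b
4) 2448.98ms=32/7b +153.061ms=2/7b
5) 2602.041ms=34/7b +153.061ms=2/7b
6) 2755.102ms=36/7b +612.245ms=8/7b
7) 3367.347ms=44/7b +306.122ms=4/7b
8) 3673.469ms=48/7b +306.122ms=4/7b
9) 3979.592ms=52/7b +306.122ms=4/7b
Σ=8b of 8 (112bpm 4/4) — PASS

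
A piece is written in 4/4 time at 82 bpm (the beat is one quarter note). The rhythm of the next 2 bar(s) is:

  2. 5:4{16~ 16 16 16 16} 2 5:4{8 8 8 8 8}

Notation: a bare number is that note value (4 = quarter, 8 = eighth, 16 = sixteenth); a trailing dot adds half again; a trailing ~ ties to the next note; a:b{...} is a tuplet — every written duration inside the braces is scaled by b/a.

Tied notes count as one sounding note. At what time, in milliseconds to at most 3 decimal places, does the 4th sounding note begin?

1. 0.0ms @ 0 + 2195.122ms (3)
2. 2195.122ms @ 3 + 292.683ms (2/5)
3. 2487.805ms @ 17/5 + 146.341ms (1/5)
4. 2634.146ms @ 18/5 + 146.341ms (1/5)
5. 2780.488ms @ 19/5 + 146.341ms (1/5)
6. 2926.829ms @ 4 + 1463.415ms (2)
7. 4390.244ms @ 6 + 292.683ms (2/5)
8. 4682.927ms @ 32/5 + 292.683ms (2/5)
9. 4975.61ms @ 34/5 + 292.683ms (2/5)
10. 5268.293ms @ 36/5 + 292.683ms (2/5)
11. 5560.976ms @ 38/5 + 292.683ms (2/5)

note 4 onset = 18/5b = 2634.146ms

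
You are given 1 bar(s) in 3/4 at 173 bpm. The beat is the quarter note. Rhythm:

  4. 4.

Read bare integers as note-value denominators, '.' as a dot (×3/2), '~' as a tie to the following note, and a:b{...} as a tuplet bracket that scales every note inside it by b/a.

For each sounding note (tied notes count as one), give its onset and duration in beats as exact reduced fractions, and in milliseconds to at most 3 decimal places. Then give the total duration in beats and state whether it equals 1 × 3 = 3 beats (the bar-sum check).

1) 0.0ms=0b +520.231ms=3/2b
2) 520.231ms=3/2b +520.231ms=3/2b
Σ=3b of 3 (173bpm 3/4) — PASS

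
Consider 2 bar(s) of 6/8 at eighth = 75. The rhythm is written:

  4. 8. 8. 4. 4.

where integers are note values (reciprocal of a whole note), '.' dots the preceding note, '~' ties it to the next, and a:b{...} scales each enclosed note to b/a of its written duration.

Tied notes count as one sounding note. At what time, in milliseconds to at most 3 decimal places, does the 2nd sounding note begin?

1. 0.0ms @ 0 + 2400.0ms (3)
2. 2400.0ms @ 3 + 1200.0ms (3/2)
3. 3600.0ms @ 9/2 + 1200.0ms (3/2)
4. 4800.0ms @ 6 + 2400.0ms (3)
5. 7200.0ms @ 9 + 2400.0ms (3)

note 2 onset = 3b = 2400.0ms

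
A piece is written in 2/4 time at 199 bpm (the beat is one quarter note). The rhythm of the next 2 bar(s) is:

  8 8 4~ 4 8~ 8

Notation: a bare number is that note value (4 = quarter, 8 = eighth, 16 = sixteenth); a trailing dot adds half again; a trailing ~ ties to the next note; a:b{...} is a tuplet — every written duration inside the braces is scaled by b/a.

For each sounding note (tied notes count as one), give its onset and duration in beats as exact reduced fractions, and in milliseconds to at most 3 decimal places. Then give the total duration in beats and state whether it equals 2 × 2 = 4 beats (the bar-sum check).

1) 0.0ms=0b +150.754ms=1/2b
2) 150.754ms=1/2b +150.754ms=1/2b
3) 301.508ms=1b +603.015ms=2b
4) 904.523ms=3b +301.508ms=1b
Σ=4b of 4 (199bpm 2/4) — PASS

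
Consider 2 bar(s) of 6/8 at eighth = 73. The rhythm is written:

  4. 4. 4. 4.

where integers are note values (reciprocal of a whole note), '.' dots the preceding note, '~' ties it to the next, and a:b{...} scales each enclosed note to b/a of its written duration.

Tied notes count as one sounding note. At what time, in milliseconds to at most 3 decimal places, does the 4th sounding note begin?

1. 0.0ms @ 0 + 2465.753ms (3)
2. 2465.753ms @ 3 + 2465.753ms (3)
3. 4931.507ms @ 6 + 2465.753ms (3)
4. 7397.26ms @ 9 + 2465.753ms (3)

note 4 onset = 9b = 7397.26ms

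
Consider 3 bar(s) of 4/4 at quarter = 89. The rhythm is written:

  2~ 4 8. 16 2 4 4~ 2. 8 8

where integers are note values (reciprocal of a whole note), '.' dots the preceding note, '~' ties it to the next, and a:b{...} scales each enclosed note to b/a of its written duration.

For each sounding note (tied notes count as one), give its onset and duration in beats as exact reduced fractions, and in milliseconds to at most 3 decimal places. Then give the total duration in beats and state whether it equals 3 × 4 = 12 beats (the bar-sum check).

1) 0.0ms=0b +2022.472ms=3b
2) 2022.472ms=3b +505.618ms=3/4b
3) 2528.09ms=15/4b +168.539ms=1/4b
4) 2696.629ms=4b +1348.315ms=2b
5) 4044.944ms=6b +674.157ms=1b
6) 4719.101ms=7b +2696.629ms=4b
7) 7415.73ms=11b +337.079ms=1/2b
8) 7752.809ms=23/2b +337.079ms=1/2b
Σ=12b of 12 (89bpm 4/4) — PASS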